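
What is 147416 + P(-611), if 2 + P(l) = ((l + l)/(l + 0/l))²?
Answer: 147418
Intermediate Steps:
P(l) = 2 (P(l) = -2 + ((l + l)/(l + 0/l))² = -2 + ((2*l)/(l + 0))² = -2 + ((2*l)/l)² = -2 + 2² = -2 + 4 = 2)
147416 + P(-611) = 147416 + 2 = 147418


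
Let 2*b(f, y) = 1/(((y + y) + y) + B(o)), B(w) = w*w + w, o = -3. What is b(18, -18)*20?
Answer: -5/24 ≈ -0.20833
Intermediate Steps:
B(w) = w + w² (B(w) = w² + w = w + w²)
b(f, y) = 1/(2*(6 + 3*y)) (b(f, y) = 1/(2*(((y + y) + y) - 3*(1 - 3))) = 1/(2*((2*y + y) - 3*(-2))) = 1/(2*(3*y + 6)) = 1/(2*(6 + 3*y)))
b(18, -18)*20 = (1/(6*(2 - 18)))*20 = ((⅙)/(-16))*20 = ((⅙)*(-1/16))*20 = -1/96*20 = -5/24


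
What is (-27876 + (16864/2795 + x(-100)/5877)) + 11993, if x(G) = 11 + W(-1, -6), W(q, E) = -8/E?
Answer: -782395285936/49278645 ≈ -15877.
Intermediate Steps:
x(G) = 37/3 (x(G) = 11 - 8/(-6) = 11 - 8*(-1/6) = 11 + 4/3 = 37/3)
(-27876 + (16864/2795 + x(-100)/5877)) + 11993 = (-27876 + (16864/2795 + (37/3)/5877)) + 11993 = (-27876 + (16864*(1/2795) + (37/3)*(1/5877))) + 11993 = (-27876 + (16864/2795 + 37/17631)) + 11993 = (-27876 + 297432599/49278645) + 11993 = -1373394075421/49278645 + 11993 = -782395285936/49278645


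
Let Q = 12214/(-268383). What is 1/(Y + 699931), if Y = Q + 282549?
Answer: 268383/263680917626 ≈ 1.0178e-6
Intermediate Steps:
Q = -12214/268383 (Q = 12214*(-1/268383) = -12214/268383 ≈ -0.045510)
Y = 75831336053/268383 (Y = -12214/268383 + 282549 = 75831336053/268383 ≈ 2.8255e+5)
1/(Y + 699931) = 1/(75831336053/268383 + 699931) = 1/(263680917626/268383) = 268383/263680917626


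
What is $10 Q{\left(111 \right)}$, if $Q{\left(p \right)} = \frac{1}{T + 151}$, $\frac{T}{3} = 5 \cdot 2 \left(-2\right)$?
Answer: $\frac{10}{91} \approx 0.10989$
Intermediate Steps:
$T = -60$ ($T = 3 \cdot 5 \cdot 2 \left(-2\right) = 3 \cdot 10 \left(-2\right) = 3 \left(-20\right) = -60$)
$Q{\left(p \right)} = \frac{1}{91}$ ($Q{\left(p \right)} = \frac{1}{-60 + 151} = \frac{1}{91}$)
$10 Q{\left(111 \right)} = 10 \cdot \frac{1}{91} = \frac{10}{91}$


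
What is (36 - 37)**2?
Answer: 1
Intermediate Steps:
(36 - 37)**2 = (-1)**2 = 1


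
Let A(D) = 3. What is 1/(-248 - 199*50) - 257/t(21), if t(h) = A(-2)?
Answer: -638217/7450 ≈ -85.667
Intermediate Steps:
t(h) = 3
1/(-248 - 199*50) - 257/t(21) = 1/(-248 - 199*50) - 257/3 = (1/50)/(-447) - 257*⅓ = -1/447*1/50 - 257/3 = -1/22350 - 257/3 = -638217/7450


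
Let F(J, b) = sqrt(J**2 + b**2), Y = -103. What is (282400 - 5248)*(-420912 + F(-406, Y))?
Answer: -116656602624 + 277152*sqrt(175445) ≈ -1.1654e+11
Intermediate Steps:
(282400 - 5248)*(-420912 + F(-406, Y)) = (282400 - 5248)*(-420912 + sqrt((-406)**2 + (-103)**2)) = 277152*(-420912 + sqrt(164836 + 10609)) = 277152*(-420912 + sqrt(175445)) = -116656602624 + 277152*sqrt(175445)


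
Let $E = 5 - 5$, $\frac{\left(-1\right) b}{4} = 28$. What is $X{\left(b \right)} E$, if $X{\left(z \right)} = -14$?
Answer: $0$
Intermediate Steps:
$b = -112$ ($b = \left(-4\right) 28 = -112$)
$E = 0$
$X{\left(b \right)} E = \left(-14\right) 0 = 0$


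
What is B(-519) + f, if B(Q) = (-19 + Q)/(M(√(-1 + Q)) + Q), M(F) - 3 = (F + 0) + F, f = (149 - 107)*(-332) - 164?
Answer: -473175835/33542 + 269*I*√130/33542 ≈ -14107.0 + 0.09144*I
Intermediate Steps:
f = -14108 (f = 42*(-332) - 164 = -13944 - 164 = -14108)
M(F) = 3 + 2*F (M(F) = 3 + ((F + 0) + F) = 3 + (F + F) = 3 + 2*F)
B(Q) = (-19 + Q)/(3 + Q + 2*√(-1 + Q)) (B(Q) = (-19 + Q)/((3 + 2*√(-1 + Q)) + Q) = (-19 + Q)/(3 + Q + 2*√(-1 + Q)))
B(-519) + f = (-19 - 519)/(3 - 519 + 2*√(-1 - 519)) - 14108 = -538/(3 - 519 + 2*√(-520)) - 14108 = -538/(3 - 519 + 2*(2*I*√130)) - 14108 = -538/(3 - 519 + 4*I*√130) - 14108 = -538/(-516 + 4*I*√130) - 14108 = -14108 - 538/(-516 + 4*I*√130)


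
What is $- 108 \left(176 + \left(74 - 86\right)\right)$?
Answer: $-17712$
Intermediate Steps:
$- 108 \left(176 + \left(74 - 86\right)\right) = - 108 \left(176 - 12\right) = \left(-108\right) 164 = -17712$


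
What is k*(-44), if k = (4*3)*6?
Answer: -3168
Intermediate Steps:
k = 72 (k = 12*6 = 72)
k*(-44) = 72*(-44) = -3168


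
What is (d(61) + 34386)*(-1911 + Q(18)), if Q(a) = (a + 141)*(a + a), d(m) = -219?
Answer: 130278771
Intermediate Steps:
Q(a) = 2*a*(141 + a) (Q(a) = (141 + a)*(2*a) = 2*a*(141 + a))
(d(61) + 34386)*(-1911 + Q(18)) = (-219 + 34386)*(-1911 + 2*18*(141 + 18)) = 34167*(-1911 + 2*18*159) = 34167*(-1911 + 5724) = 34167*3813 = 130278771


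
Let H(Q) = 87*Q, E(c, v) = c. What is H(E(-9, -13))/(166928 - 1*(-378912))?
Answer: -783/545840 ≈ -0.0014345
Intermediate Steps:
H(E(-9, -13))/(166928 - 1*(-378912)) = (87*(-9))/(166928 - 1*(-378912)) = -783/(166928 + 378912) = -783/545840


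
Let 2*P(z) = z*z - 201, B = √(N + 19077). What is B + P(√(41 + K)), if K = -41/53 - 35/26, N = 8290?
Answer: -223401/2756 + √27367 ≈ 84.370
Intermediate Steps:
K = -2921/1378 (K = -41*1/53 - 35*1/26 = -41/53 - 35/26 = -2921/1378 ≈ -2.1197)
B = √27367 (B = √(8290 + 19077) = √27367 ≈ 165.43)
P(z) = -201/2 + z²/2 (P(z) = (z*z - 201)/2 = (z² - 201)/2 = (-201 + z²)/2 = -201/2 + z²/2)
B + P(√(41 + K)) = √27367 + (-201/2 + (√(41 - 2921/1378))²/2) = √27367 + (-201/2 + (√(53577/1378))²/2) = √27367 + (-201/2 + (3*√8203234/1378)²/2) = √27367 + (-201/2 + (½)*(53577/1378)) = √27367 + (-201/2 + 53577/2756) = √27367 - 223401/2756 = -223401/2756 + √27367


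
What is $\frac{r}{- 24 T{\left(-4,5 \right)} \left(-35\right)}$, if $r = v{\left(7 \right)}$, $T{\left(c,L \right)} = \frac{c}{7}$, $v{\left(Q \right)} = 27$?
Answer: $- \frac{9}{160} \approx -0.05625$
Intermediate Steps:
$T{\left(c,L \right)} = \frac{c}{7}$ ($T{\left(c,L \right)} = c \frac{1}{7} = \frac{c}{7}$)
$r = 27$
$\frac{r}{- 24 T{\left(-4,5 \right)} \left(-35\right)} = \frac{27}{- 24 \cdot \frac{1}{7} \left(-4\right) \left(-35\right)} = \frac{27}{\left(-24\right) \left(- \frac{4}{7}\right) \left(-35\right)} = \frac{27}{\frac{96}{7} \left(-35\right)} = \frac{27}{-480} = 27 \left(- \frac{1}{480}\right) = - \frac{9}{160}$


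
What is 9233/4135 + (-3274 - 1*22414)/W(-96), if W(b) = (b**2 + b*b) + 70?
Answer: 32304543/38252885 ≈ 0.84450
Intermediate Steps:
W(b) = 70 + 2*b**2 (W(b) = (b**2 + b**2) + 70 = 2*b**2 + 70 = 70 + 2*b**2)
9233/4135 + (-3274 - 1*22414)/W(-96) = 9233/4135 + (-3274 - 1*22414)/(70 + 2*(-96)**2) = 9233*(1/4135) + (-3274 - 22414)/(70 + 2*9216) = 9233/4135 - 25688/(70 + 18432) = 9233/4135 - 25688/18502 = 9233/4135 - 25688*1/18502 = 9233/4135 - 12844/9251 = 32304543/38252885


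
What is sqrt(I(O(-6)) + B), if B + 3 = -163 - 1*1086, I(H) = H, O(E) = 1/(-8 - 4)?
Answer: 5*I*sqrt(1803)/6 ≈ 35.385*I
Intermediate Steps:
O(E) = -1/12 (O(E) = 1/(-12) = -1/12)
B = -1252 (B = -3 + (-163 - 1*1086) = -3 + (-163 - 1086) = -3 - 1249 = -1252)
sqrt(I(O(-6)) + B) = sqrt(-1/12 - 1252) = sqrt(-15025/12) = 5*I*sqrt(1803)/6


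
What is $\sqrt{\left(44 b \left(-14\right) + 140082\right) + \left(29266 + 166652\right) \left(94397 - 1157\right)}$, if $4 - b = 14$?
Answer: $\sqrt{18267540562} \approx 1.3516 \cdot 10^{5}$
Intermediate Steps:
$b = -10$ ($b = 4 - 14 = -10$)
$\sqrt{\left(44 b \left(-14\right) + 140082\right) + \left(29266 + 166652\right) \left(94397 - 1157\right)} = \sqrt{\left(44 \left(-10\right) \left(-14\right) + 140082\right) + \left(29266 + 166652\right) \left(94397 - 1157\right)} = \sqrt{\left(\left(-440\right) \left(-14\right) + 140082\right) + 195918 \cdot 93240} = \sqrt{\left(6160 + 140082\right) + 18267394320} = \sqrt{146242 + 18267394320} = \sqrt{18267540562}$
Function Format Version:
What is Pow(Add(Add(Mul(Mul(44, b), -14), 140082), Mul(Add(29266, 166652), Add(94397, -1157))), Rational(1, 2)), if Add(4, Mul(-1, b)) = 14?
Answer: Pow(18267540562, Rational(1, 2)) ≈ 1.3516e+5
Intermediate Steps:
b = -10 (b = Add(4, Mul(-1, 14)) = Add(4, -14) = -10)
Pow(Add(Add(Mul(Mul(44, b), -14), 140082), Mul(Add(29266, 166652), Add(94397, -1157))), Rational(1, 2)) = Pow(Add(Add(Mul(Mul(44, -10), -14), 140082), Mul(Add(29266, 166652), Add(94397, -1157))), Rational(1, 2)) = Pow(Add(Add(Mul(-440, -14), 140082), Mul(195918, 93240)), Rational(1, 2)) = Pow(Add(Add(6160, 140082), 18267394320), Rational(1, 2)) = Pow(Add(146242, 18267394320), Rational(1, 2)) = Pow(18267540562, Rational(1, 2))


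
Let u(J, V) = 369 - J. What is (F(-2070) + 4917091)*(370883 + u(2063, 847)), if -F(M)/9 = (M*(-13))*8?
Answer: 1100024837919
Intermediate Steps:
F(M) = 936*M (F(M) = -9*M*(-13)*8 = -9*(-13*M)*8 = -(-936)*M = 936*M)
(F(-2070) + 4917091)*(370883 + u(2063, 847)) = (936*(-2070) + 4917091)*(370883 + (369 - 1*2063)) = (-1937520 + 4917091)*(370883 + (369 - 2063)) = 2979571*(370883 - 1694) = 2979571*369189 = 1100024837919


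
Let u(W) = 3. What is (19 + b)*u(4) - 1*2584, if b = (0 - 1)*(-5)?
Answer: -2512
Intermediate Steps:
b = 5 (b = -1*(-5) = 5)
(19 + b)*u(4) - 1*2584 = (19 + 5)*3 - 1*2584 = 24*3 - 2584 = 72 - 2584 = -2512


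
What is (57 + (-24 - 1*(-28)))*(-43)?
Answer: -2623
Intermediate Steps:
(57 + (-24 - 1*(-28)))*(-43) = (57 + (-24 + 28))*(-43) = (57 + 4)*(-43) = 61*(-43) = -2623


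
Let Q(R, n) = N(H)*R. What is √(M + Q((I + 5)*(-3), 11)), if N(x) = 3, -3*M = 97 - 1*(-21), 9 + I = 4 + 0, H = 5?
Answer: I*√354/3 ≈ 6.2716*I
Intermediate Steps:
I = -5 (I = -9 + (4 + 0) = -9 + 4 = -5)
M = -118/3 (M = -(97 - 1*(-21))/3 = -(97 + 21)/3 = -⅓*118 = -118/3 ≈ -39.333)
Q(R, n) = 3*R
√(M + Q((I + 5)*(-3), 11)) = √(-118/3 + 3*((-5 + 5)*(-3))) = √(-118/3 + 3*(0*(-3))) = √(-118/3 + 3*0) = √(-118/3 + 0) = √(-118/3) = I*√354/3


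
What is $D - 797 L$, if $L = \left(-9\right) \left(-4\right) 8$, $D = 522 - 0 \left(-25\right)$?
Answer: $-229014$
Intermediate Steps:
$D = 522$ ($D = 522 - 0 = 522 + 0 = 522$)
$L = 288$ ($L = 36 \cdot 8 = 288$)
$D - 797 L = 522 - 229536 = -229014$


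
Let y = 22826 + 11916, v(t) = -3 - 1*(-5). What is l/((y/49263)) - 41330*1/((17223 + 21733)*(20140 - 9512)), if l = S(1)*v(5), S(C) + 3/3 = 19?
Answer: 183564382995341/3596008648264 ≈ 51.047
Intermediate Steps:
v(t) = 2 (v(t) = -3 + 5 = 2)
y = 34742
S(C) = 18 (S(C) = -1 + 19 = 18)
l = 36 (l = 18*2 = 36)
l/((y/49263)) - 41330*1/((17223 + 21733)*(20140 - 9512)) = 36/((34742/49263)) - 41330*1/((17223 + 21733)*(20140 - 9512)) = 36/((34742*(1/49263))) - 41330/(38956*10628) = 36/(34742/49263) - 41330/414024368 = 36*(49263/34742) - 41330*1/414024368 = 886734/17371 - 20665/207012184 = 183564382995341/3596008648264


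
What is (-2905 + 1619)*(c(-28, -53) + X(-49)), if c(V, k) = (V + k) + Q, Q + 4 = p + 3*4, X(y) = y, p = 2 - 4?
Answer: 159464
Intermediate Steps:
p = -2
Q = 6 (Q = -4 + (-2 + 3*4) = -4 + (-2 + 12) = -4 + 10 = 6)
c(V, k) = 6 + V + k (c(V, k) = (V + k) + 6 = 6 + V + k)
(-2905 + 1619)*(c(-28, -53) + X(-49)) = (-2905 + 1619)*((6 - 28 - 53) - 49) = -1286*(-75 - 49) = -1286*(-124) = 159464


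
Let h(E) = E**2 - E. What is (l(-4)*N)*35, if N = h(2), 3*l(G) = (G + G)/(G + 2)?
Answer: 280/3 ≈ 93.333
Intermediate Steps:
l(G) = 2*G/(3*(2 + G)) (l(G) = ((G + G)/(G + 2))/3 = ((2*G)/(2 + G))/3 = (2*G/(2 + G))/3 = 2*G/(3*(2 + G)))
N = 2 (N = 2*(-1 + 2) = 2*1 = 2)
(l(-4)*N)*35 = (((2/3)*(-4)/(2 - 4))*2)*35 = (((2/3)*(-4)/(-2))*2)*35 = (((2/3)*(-4)*(-1/2))*2)*35 = ((4/3)*2)*35 = (8/3)*35 = 280/3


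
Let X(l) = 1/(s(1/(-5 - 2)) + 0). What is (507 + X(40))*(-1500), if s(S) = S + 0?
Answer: -750000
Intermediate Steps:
s(S) = S
X(l) = -7 (X(l) = 1/(1/(-5 - 2) + 0) = 1/(1/(-7) + 0) = 1/(-⅐ + 0) = 1/(-⅐) = -7)
(507 + X(40))*(-1500) = (507 - 7)*(-1500) = 500*(-1500) = -750000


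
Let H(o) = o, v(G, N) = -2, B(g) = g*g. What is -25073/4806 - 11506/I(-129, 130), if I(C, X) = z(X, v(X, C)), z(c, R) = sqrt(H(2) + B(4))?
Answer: -25073/4806 - 5753*sqrt(2)/3 ≈ -2717.2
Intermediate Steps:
B(g) = g**2
z(c, R) = 3*sqrt(2) (z(c, R) = sqrt(2 + 4**2) = sqrt(2 + 16) = sqrt(18) = 3*sqrt(2))
I(C, X) = 3*sqrt(2)
-25073/4806 - 11506/I(-129, 130) = -25073/4806 - 11506*sqrt(2)/6 = -25073*1/4806 - 5753*sqrt(2)/3 = -25073/4806 - 5753*sqrt(2)/3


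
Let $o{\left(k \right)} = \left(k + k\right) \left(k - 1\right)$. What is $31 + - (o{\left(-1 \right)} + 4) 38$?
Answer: $-273$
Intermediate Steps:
$o{\left(k \right)} = 2 k \left(-1 + k\right)$
$31 + - (o{\left(-1 \right)} + 4) 38 = 31 + - (2 \left(-1\right) \left(-1 - 1\right) + 4) 38 = 31 + - (2 \left(-1\right) \left(-2\right) + 4) 38 = 31 + - (4 + 4) 38 = 31 + \left(-1\right) 8 \cdot 38 = 31 - 304 = -273$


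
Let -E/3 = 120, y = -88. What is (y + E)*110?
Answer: -49280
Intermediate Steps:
E = -360 (E = -3*120 = -360)
(y + E)*110 = (-88 - 360)*110 = -448*110 = -49280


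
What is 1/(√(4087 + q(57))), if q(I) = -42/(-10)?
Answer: √25570/10228 ≈ 0.015634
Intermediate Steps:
q(I) = 21/5 (q(I) = -42*(-⅒) = 21/5)
1/(√(4087 + q(57))) = 1/(√(4087 + 21/5)) = 1/(√(20456/5)) = 1/(2*√25570/5) = √25570/10228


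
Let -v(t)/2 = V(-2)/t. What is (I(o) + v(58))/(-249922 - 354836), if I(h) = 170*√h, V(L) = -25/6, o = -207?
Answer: -25/105227892 - 5*I*√23/5929 ≈ -2.3758e-7 - 0.0040444*I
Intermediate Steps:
V(L) = -25/6 (V(L) = -25*⅙ = -25/6)
v(t) = 25/(3*t) (v(t) = -(-25)/(3*t) = 25/(3*t))
(I(o) + v(58))/(-249922 - 354836) = (170*√(-207) + (25/3)/58)/(-249922 - 354836) = (170*(3*I*√23) + (25/3)*(1/58))/(-604758) = (510*I*√23 + 25/174)*(-1/604758) = (25/174 + 510*I*√23)*(-1/604758) = -25/105227892 - 5*I*√23/5929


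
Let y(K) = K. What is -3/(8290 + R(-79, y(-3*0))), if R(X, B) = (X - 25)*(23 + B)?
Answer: -1/1966 ≈ -0.00050865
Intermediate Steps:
R(X, B) = (-25 + X)*(23 + B)
-3/(8290 + R(-79, y(-3*0))) = -3/(8290 + (-575 - (-75)*0 + 23*(-79) - 3*0*(-79))) = -3/(8290 + (-575 - 25*0 - 1817 + 0*(-79))) = -3/(8290 + (-575 + 0 - 1817 + 0)) = -3/(8290 - 2392) = -3/5898 = -3*1/5898 = -1/1966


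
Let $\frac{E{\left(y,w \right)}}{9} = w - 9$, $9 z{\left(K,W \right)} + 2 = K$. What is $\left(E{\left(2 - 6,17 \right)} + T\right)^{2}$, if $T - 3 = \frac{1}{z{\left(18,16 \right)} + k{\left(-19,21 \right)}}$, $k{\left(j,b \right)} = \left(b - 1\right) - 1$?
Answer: $\frac{196953156}{34969} \approx 5632.2$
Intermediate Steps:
$z{\left(K,W \right)} = - \frac{2}{9} + \frac{K}{9}$
$k{\left(j,b \right)} = -2 + b$ ($k{\left(j,b \right)} = \left(-1 + b\right) - 1 = -2 + b$)
$E{\left(y,w \right)} = -81 + 9 w$ ($E{\left(y,w \right)} = 9 \left(w - 9\right) = 9 \left(-9 + w\right) = -81 + 9 w$)
$T = \frac{570}{187}$ ($T = 3 + \frac{1}{\left(- \frac{2}{9} + \frac{1}{9} \cdot 18\right) + \left(-2 + 21\right)} = 3 + \frac{1}{\left(- \frac{2}{9} + 2\right) + 19} = 3 + \frac{1}{\frac{16}{9} + 19} = 3 + \frac{1}{\frac{187}{9}} = 3 + \frac{9}{187} = \frac{570}{187} \approx 3.0481$)
$\left(E{\left(2 - 6,17 \right)} + T\right)^{2} = \left(\left(-81 + 9 \cdot 17\right) + \frac{570}{187}\right)^{2} = \left(\left(-81 + 153\right) + \frac{570}{187}\right)^{2} = \left(72 + \frac{570}{187}\right)^{2} = \left(\frac{14034}{187}\right)^{2} = \frac{196953156}{34969}$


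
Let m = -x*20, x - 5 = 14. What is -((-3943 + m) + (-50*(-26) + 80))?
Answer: 2943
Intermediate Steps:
x = 19 (x = 5 + 14 = 19)
m = -380 (m = -1*19*20 = -19*20 = -380)
-((-3943 + m) + (-50*(-26) + 80)) = -((-3943 - 380) + (-50*(-26) + 80)) = -(-4323 + (1300 + 80)) = -(-4323 + 1380) = -1*(-2943) = 2943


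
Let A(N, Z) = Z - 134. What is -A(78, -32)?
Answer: 166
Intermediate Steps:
A(N, Z) = -134 + Z
-A(78, -32) = -(-134 - 32) = -1*(-166) = 166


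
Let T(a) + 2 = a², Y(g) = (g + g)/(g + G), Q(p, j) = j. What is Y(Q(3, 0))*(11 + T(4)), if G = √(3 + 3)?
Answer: 0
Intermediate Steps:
G = √6 ≈ 2.4495
Y(g) = 2*g/(g + √6) (Y(g) = (g + g)/(g + √6) = (2*g)/(g + √6) = 2*g/(g + √6))
T(a) = -2 + a²
Y(Q(3, 0))*(11 + T(4)) = (2*0/(0 + √6))*(11 + (-2 + 4²)) = (2*0/√6)*(11 + (-2 + 16)) = (2*0*(√6/6))*(11 + 14) = 0*25 = 0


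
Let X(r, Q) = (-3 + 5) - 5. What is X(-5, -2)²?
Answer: 9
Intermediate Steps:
X(r, Q) = -3 (X(r, Q) = 2 - 5 = -3)
X(-5, -2)² = (-3)² = 9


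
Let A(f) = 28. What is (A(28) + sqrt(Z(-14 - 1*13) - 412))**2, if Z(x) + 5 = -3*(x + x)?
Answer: (28 + I*sqrt(255))**2 ≈ 529.0 + 894.25*I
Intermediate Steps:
Z(x) = -5 - 6*x (Z(x) = -5 - 3*(x + x) = -5 - 6*x)
(A(28) + sqrt(Z(-14 - 1*13) - 412))**2 = (28 + sqrt((-5 - 6*(-14 - 1*13)) - 412))**2 = (28 + sqrt((-5 - 6*(-14 - 13)) - 412))**2 = (28 + sqrt((-5 - 6*(-27)) - 412))**2 = (28 + sqrt((-5 + 162) - 412))**2 = (28 + sqrt(157 - 412))**2 = (28 + sqrt(-255))**2 = (28 + I*sqrt(255))**2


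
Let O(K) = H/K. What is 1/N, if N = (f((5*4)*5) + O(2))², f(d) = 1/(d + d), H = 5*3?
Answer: 40000/2253001 ≈ 0.017754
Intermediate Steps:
H = 15
f(d) = 1/(2*d)
O(K) = 15/K
N = 2253001/40000 (N = (1/(2*(((5*4)*5))) + 15/2)² = (1/(2*((20*5))) + 15*(½))² = ((½)/100 + 15/2)² = ((½)*(1/100) + 15/2)² = (1/200 + 15/2)² = (1501/200)² = 2253001/40000 ≈ 56.325)
1/N = 1/(2253001/40000) = 40000/2253001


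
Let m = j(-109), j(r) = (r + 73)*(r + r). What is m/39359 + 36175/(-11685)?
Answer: -266421589/91981983 ≈ -2.8965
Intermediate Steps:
j(r) = 2*r*(73 + r) (j(r) = (73 + r)*(2*r) = 2*r*(73 + r))
m = 7848 (m = 2*(-109)*(73 - 109) = 2*(-109)*(-36) = 7848)
m/39359 + 36175/(-11685) = 7848/39359 + 36175/(-11685) = 7848*(1/39359) + 36175*(-1/11685) = 7848/39359 - 7235/2337 = -266421589/91981983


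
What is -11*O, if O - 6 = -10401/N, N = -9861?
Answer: -255079/3287 ≈ -77.602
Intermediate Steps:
O = 23189/3287 (O = 6 - 10401/(-9861) = 6 - 10401*(-1/9861) = 6 + 3467/3287 = 23189/3287 ≈ 7.0548)
-11*O = -11*23189/3287 = -255079/3287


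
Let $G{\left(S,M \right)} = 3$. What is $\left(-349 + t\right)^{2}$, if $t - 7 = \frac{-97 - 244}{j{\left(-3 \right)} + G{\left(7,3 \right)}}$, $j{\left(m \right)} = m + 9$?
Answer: $\frac{11689561}{81} \approx 1.4432 \cdot 10^{5}$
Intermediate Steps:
$j{\left(m \right)} = 9 + m$
$t = - \frac{278}{9}$ ($t = 7 + \frac{-97 - 244}{\left(9 - 3\right) + 3} = 7 - \frac{341}{6 + 3} = 7 - \frac{341}{9} = - \frac{278}{9} \approx -30.889$)
$\left(-349 + t\right)^{2} = \left(-349 - \frac{278}{9}\right)^{2} = \left(- \frac{3419}{9}\right)^{2} = \frac{11689561}{81}$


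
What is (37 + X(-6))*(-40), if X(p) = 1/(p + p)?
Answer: -4430/3 ≈ -1476.7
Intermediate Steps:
X(p) = 1/(2*p)
(37 + X(-6))*(-40) = (37 + (½)/(-6))*(-40) = (37 + (½)*(-⅙))*(-40) = (37 - 1/12)*(-40) = (443/12)*(-40) = -4430/3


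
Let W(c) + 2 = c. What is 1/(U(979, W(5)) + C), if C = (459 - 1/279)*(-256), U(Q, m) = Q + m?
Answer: -279/32509382 ≈ -8.5821e-6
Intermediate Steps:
W(c) = -2 + c
C = -32783360/279 (C = (459 - 1*1/279)*(-256) = (459 - 1/279)*(-256) = (128060/279)*(-256) = -32783360/279 ≈ -1.1750e+5)
1/(U(979, W(5)) + C) = 1/((979 + (-2 + 5)) - 32783360/279) = 1/((979 + 3) - 32783360/279) = 1/(982 - 32783360/279) = 1/(-32509382/279) = -279/32509382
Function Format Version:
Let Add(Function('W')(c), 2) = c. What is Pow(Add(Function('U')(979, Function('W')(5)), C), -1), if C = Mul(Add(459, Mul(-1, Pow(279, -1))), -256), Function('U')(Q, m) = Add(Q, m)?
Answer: Rational(-279, 32509382) ≈ -8.5821e-6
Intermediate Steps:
Function('W')(c) = Add(-2, c)
C = Rational(-32783360, 279) (C = Mul(Add(459, Mul(-1, Rational(1, 279))), -256) = Mul(Add(459, Rational(-1, 279)), -256) = Mul(Rational(128060, 279), -256) = Rational(-32783360, 279) ≈ -1.1750e+5)
Pow(Add(Function('U')(979, Function('W')(5)), C), -1) = Pow(Add(Add(979, Add(-2, 5)), Rational(-32783360, 279)), -1) = Pow(Add(Add(979, 3), Rational(-32783360, 279)), -1) = Pow(Add(982, Rational(-32783360, 279)), -1) = Pow(Rational(-32509382, 279), -1) = Rational(-279, 32509382)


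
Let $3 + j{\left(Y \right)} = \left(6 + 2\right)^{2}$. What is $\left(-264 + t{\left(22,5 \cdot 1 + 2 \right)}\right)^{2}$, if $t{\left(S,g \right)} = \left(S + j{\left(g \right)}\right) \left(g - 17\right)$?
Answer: $1196836$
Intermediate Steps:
$j{\left(Y \right)} = 61$ ($j{\left(Y \right)} = -3 + \left(6 + 2\right)^{2} = -3 + 8^{2} = -3 + 64 = 61$)
$t{\left(S,g \right)} = \left(-17 + g\right) \left(61 + S\right)$ ($t{\left(S,g \right)} = \left(S + 61\right) \left(g - 17\right) = \left(61 + S\right) \left(-17 + g\right) = \left(-17 + g\right) \left(61 + S\right)$)
$\left(-264 + t{\left(22,5 \cdot 1 + 2 \right)}\right)^{2} = \left(-264 + \left(-1037 - 374 + 61 \left(5 \cdot 1 + 2\right) + 22 \left(5 \cdot 1 + 2\right)\right)\right)^{2} = \left(-264 + \left(-1037 - 374 + 61 \left(5 + 2\right) + 22 \left(5 + 2\right)\right)\right)^{2} = \left(-264 + \left(-1037 - 374 + 61 \cdot 7 + 22 \cdot 7\right)\right)^{2} = \left(-264 + \left(-1037 - 374 + 427 + 154\right)\right)^{2} = \left(-264 - 830\right)^{2} = \left(-1094\right)^{2} = 1196836$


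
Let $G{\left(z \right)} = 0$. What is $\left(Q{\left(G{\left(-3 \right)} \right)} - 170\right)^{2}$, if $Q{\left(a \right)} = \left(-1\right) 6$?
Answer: $30976$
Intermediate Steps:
$Q{\left(a \right)} = -6$
$\left(Q{\left(G{\left(-3 \right)} \right)} - 170\right)^{2} = \left(-6 - 170\right)^{2} = \left(-176\right)^{2} = 30976$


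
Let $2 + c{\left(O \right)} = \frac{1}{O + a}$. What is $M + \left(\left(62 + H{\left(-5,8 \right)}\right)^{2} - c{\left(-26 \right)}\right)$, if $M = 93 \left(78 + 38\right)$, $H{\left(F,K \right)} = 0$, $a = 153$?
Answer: $\frac{1858517}{127} \approx 14634.0$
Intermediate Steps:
$M = 10788$ ($M = 93 \cdot 116 = 10788$)
$c{\left(O \right)} = -2 + \frac{1}{153 + O}$ ($c{\left(O \right)} = -2 + \frac{1}{O + 153} = -2 + \frac{1}{153 + O}$)
$M + \left(\left(62 + H{\left(-5,8 \right)}\right)^{2} - c{\left(-26 \right)}\right) = 10788 - \left(- \left(62 + 0\right)^{2} + \frac{-305 - -52}{153 - 26}\right) = 10788 + \left(62^{2} - \frac{-305 + 52}{127}\right) = 10788 + \left(3844 - \frac{1}{127} \left(-253\right)\right) = 10788 + \left(3844 - - \frac{253}{127}\right) = 10788 + \left(3844 + \frac{253}{127}\right) = 10788 + \frac{488441}{127} = \frac{1858517}{127}$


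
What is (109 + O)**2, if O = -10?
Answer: 9801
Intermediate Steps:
(109 + O)**2 = (109 - 10)**2 = 99**2 = 9801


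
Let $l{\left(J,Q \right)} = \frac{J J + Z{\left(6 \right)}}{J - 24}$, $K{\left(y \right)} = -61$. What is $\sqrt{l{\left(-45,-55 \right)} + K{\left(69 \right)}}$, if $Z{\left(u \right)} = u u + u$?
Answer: $\frac{2 i \sqrt{12029}}{23} \approx 9.5371 i$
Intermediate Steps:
$Z{\left(u \right)} = u + u^{2}$ ($Z{\left(u \right)} = u^{2} + u = u + u^{2}$)
$l{\left(J,Q \right)} = \frac{42 + J^{2}}{-24 + J}$ ($l{\left(J,Q \right)} = \frac{J J + 6 \left(1 + 6\right)}{J - 24} = \frac{J^{2} + 6 \cdot 7}{-24 + J} = \frac{J^{2} + 42}{-24 + J} = \frac{42 + J^{2}}{-24 + J}$)
$\sqrt{l{\left(-45,-55 \right)} + K{\left(69 \right)}} = \sqrt{\frac{42 + \left(-45\right)^{2}}{-24 - 45} - 61} = \sqrt{\frac{42 + 2025}{-69} - 61} = \sqrt{\left(- \frac{1}{69}\right) 2067 - 61} = \sqrt{- \frac{689}{23} - 61} = \sqrt{- \frac{2092}{23}} = \frac{2 i \sqrt{12029}}{23}$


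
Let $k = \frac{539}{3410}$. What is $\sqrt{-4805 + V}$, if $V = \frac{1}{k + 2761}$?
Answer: $\frac{3 i \sqrt{391162105574435}}{855959} \approx 69.318 i$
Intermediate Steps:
$k = \frac{49}{310}$ ($k = 539 \cdot \frac{1}{3410} = \frac{49}{310} \approx 0.15806$)
$V = \frac{310}{855959}$ ($V = \frac{1}{\frac{49}{310} + 2761} = \frac{1}{\frac{855959}{310}} = \frac{310}{855959} \approx 0.00036217$)
$\sqrt{-4805 + V} = \sqrt{-4805 + \frac{310}{855959}} = \sqrt{- \frac{4112882685}{855959}} = \frac{3 i \sqrt{391162105574435}}{855959}$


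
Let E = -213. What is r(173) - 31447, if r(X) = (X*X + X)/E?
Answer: -2242771/71 ≈ -31588.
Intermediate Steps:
r(X) = -X/213 - X**2/213 (r(X) = (X*X + X)/(-213) = (X**2 + X)*(-1/213) = (X + X**2)*(-1/213) = -X/213 - X**2/213)
r(173) - 31447 = -1/213*173*(1 + 173) - 31447 = -1/213*173*174 - 31447 = -10034/71 - 31447 = -2242771/71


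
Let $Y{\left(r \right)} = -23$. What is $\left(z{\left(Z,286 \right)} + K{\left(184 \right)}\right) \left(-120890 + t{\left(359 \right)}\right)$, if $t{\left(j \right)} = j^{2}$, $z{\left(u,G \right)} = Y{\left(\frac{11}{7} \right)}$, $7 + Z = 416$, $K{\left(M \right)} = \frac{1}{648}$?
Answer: $- \frac{119089873}{648} \approx -1.8378 \cdot 10^{5}$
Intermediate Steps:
$K{\left(M \right)} = \frac{1}{648}$
$Z = 409$ ($Z = -7 + 416 = 409$)
$z{\left(u,G \right)} = -23$
$\left(z{\left(Z,286 \right)} + K{\left(184 \right)}\right) \left(-120890 + t{\left(359 \right)}\right) = \left(-23 + \frac{1}{648}\right) \left(-120890 + 359^{2}\right) = - \frac{14903 \left(-120890 + 128881\right)}{648} = \left(- \frac{14903}{648}\right) 7991 = - \frac{119089873}{648}$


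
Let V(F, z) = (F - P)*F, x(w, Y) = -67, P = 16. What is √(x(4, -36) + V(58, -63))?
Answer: √2369 ≈ 48.672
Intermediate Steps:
V(F, z) = F*(-16 + F) (V(F, z) = (F - 1*16)*F = (F - 16)*F = (-16 + F)*F = F*(-16 + F))
√(x(4, -36) + V(58, -63)) = √(-67 + 58*(-16 + 58)) = √(-67 + 58*42) = √(-67 + 2436) = √2369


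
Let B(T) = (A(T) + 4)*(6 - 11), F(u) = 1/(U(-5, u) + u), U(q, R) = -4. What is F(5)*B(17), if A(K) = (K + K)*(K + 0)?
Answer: -2910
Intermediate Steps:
A(K) = 2*K² (A(K) = (2*K)*K = 2*K²)
F(u) = 1/(-4 + u)
B(T) = -20 - 10*T² (B(T) = (2*T² + 4)*(6 - 11) = (4 + 2*T²)*(-5) = -20 - 10*T²)
F(5)*B(17) = (-20 - 10*17²)/(-4 + 5) = (-20 - 10*289)/1 = 1*(-20 - 2890) = 1*(-2910) = -2910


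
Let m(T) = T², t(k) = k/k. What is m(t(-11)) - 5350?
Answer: -5349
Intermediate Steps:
t(k) = 1
m(t(-11)) - 5350 = 1² - 5350 = 1 - 5350 = -5349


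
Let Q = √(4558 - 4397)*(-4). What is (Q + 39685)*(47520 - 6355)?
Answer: 1633633025 - 164660*√161 ≈ 1.6315e+9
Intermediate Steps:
Q = -4*√161 (Q = √161*(-4) = -4*√161 ≈ -50.754)
(Q + 39685)*(47520 - 6355) = (-4*√161 + 39685)*(47520 - 6355) = (39685 - 4*√161)*41165 = 1633633025 - 164660*√161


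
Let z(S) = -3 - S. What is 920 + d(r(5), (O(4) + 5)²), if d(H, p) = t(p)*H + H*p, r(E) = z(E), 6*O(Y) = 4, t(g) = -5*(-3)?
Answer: 4888/9 ≈ 543.11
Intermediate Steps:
t(g) = 15
O(Y) = ⅔ (O(Y) = (⅙)*4 = ⅔)
r(E) = -3 - E
d(H, p) = 15*H + H*p
920 + d(r(5), (O(4) + 5)²) = 920 + (-3 - 1*5)*(15 + (⅔ + 5)²) = 920 + (-3 - 5)*(15 + (17/3)²) = 920 - 8*(15 + 289/9) = 920 - 8*424/9 = 920 - 3392/9 = 4888/9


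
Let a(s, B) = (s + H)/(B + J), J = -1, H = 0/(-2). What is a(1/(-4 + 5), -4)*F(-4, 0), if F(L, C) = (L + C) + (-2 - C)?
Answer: 6/5 ≈ 1.2000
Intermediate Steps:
H = 0 (H = 0*(-1/2) = 0)
a(s, B) = s/(-1 + B) (a(s, B) = (s + 0)/(B - 1) = s/(-1 + B))
F(L, C) = -2 + L (F(L, C) = (C + L) + (-2 - C) = -2 + L)
a(1/(-4 + 5), -4)*F(-4, 0) = (1/((-4 + 5)*(-1 - 4)))*(-2 - 4) = (1/(1*(-5)))*(-6) = (1*(-1/5))*(-6) = -1/5*(-6) = 6/5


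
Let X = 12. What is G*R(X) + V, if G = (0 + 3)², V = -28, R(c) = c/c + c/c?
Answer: -10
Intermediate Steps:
R(c) = 2 (R(c) = 1 + 1 = 2)
G = 9 (G = 3² = 9)
G*R(X) + V = 9*2 - 28 = 18 - 28 = -10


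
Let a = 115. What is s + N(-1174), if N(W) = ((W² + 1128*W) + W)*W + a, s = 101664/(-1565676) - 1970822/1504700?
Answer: -2029398013404270451/32720453850 ≈ -6.2022e+7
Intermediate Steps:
s = -44981146201/32720453850 (s = 101664*(-1/1565676) - 1970822*1/1504700 = -2824/43491 - 985411/752350 = -44981146201/32720453850 ≈ -1.3747)
N(W) = 115 + W*(W² + 1129*W) (N(W) = ((W² + 1128*W) + W)*W + 115 = (W² + 1129*W)*W + 115 = W*(W² + 1129*W) + 115 = 115 + W*(W² + 1129*W))
s + N(-1174) = -44981146201/32720453850 + (115 + (-1174)³ + 1129*(-1174)²) = -44981146201/32720453850 + (115 - 1618096024 + 1129*1378276) = -44981146201/32720453850 + (115 - 1618096024 + 1556073604) = -44981146201/32720453850 - 62022305 = -2029398013404270451/32720453850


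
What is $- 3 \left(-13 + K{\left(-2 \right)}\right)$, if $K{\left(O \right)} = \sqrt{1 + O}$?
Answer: $39 - 3 i \approx 39.0 - 3.0 i$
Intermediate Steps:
$- 3 \left(-13 + K{\left(-2 \right)}\right) = - 3 \left(-13 + \sqrt{1 - 2}\right) = - 3 \left(-13 + \sqrt{-1}\right) = - 3 \left(-13 + i\right) = 39 - 3 i$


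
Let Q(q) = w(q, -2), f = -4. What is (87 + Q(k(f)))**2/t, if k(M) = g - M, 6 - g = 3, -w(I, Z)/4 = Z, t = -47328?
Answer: -9025/47328 ≈ -0.19069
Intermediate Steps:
w(I, Z) = -4*Z
g = 3 (g = 6 - 1*3 = 6 - 3 = 3)
k(M) = 3 - M
Q(q) = 8 (Q(q) = -4*(-2) = 8)
(87 + Q(k(f)))**2/t = (87 + 8)**2/(-47328) = 95**2*(-1/47328) = 9025*(-1/47328) = -9025/47328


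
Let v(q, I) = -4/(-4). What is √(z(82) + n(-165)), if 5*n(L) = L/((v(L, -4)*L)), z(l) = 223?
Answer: 6*√155/5 ≈ 14.940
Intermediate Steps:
v(q, I) = 1 (v(q, I) = -4*(-¼) = 1)
n(L) = ⅕ (n(L) = (L/((1*L)))/5 = (L/L)/5 = (⅕)*1 = ⅕)
√(z(82) + n(-165)) = √(223 + ⅕) = √(1116/5) = 6*√155/5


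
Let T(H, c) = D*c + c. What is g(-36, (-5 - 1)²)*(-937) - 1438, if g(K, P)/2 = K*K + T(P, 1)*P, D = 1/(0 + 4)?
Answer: -2514472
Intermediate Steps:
D = ¼ (D = 1/4 = ¼ ≈ 0.25000)
T(H, c) = 5*c/4 (T(H, c) = c/4 + c = 5*c/4)
g(K, P) = 2*K² + 5*P/2 (g(K, P) = 2*(K*K + ((5/4)*1)*P) = 2*(K² + 5*P/4) = 2*K² + 5*P/2)
g(-36, (-5 - 1)²)*(-937) - 1438 = (2*(-36)² + 5*(-5 - 1)²/2)*(-937) - 1438 = (2*1296 + (5/2)*(-6)²)*(-937) - 1438 = (2592 + (5/2)*36)*(-937) - 1438 = (2592 + 90)*(-937) - 1438 = 2682*(-937) - 1438 = -2513034 - 1438 = -2514472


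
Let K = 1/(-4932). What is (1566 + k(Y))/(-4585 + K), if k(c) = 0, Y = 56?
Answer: -7723512/22613221 ≈ -0.34155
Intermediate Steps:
K = -1/4932 ≈ -0.00020276
(1566 + k(Y))/(-4585 + K) = (1566 + 0)/(-4585 - 1/4932) = 1566/(-22613221/4932) = 1566*(-4932/22613221) = -7723512/22613221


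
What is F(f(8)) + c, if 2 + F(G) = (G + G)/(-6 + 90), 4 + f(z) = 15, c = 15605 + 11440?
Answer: 1135817/42 ≈ 27043.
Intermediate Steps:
c = 27045
f(z) = 11 (f(z) = -4 + 15 = 11)
F(G) = -2 + G/42 (F(G) = -2 + (G + G)/(-6 + 90) = -2 + (2*G)/84 = -2 + (2*G)*(1/84) = -2 + G/42)
F(f(8)) + c = (-2 + (1/42)*11) + 27045 = (-2 + 11/42) + 27045 = -73/42 + 27045 = 1135817/42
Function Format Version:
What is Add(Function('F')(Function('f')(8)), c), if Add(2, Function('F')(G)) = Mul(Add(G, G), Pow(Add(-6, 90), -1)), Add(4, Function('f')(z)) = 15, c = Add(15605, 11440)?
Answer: Rational(1135817, 42) ≈ 27043.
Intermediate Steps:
c = 27045
Function('f')(z) = 11 (Function('f')(z) = Add(-4, 15) = 11)
Function('F')(G) = Add(-2, Mul(Rational(1, 42), G)) (Function('F')(G) = Add(-2, Mul(Add(G, G), Pow(Add(-6, 90), -1))) = Add(-2, Mul(Mul(2, G), Pow(84, -1))) = Add(-2, Mul(Mul(2, G), Rational(1, 84))) = Add(-2, Mul(Rational(1, 42), G)))
Add(Function('F')(Function('f')(8)), c) = Add(Add(-2, Mul(Rational(1, 42), 11)), 27045) = Add(Add(-2, Rational(11, 42)), 27045) = Add(Rational(-73, 42), 27045) = Rational(1135817, 42)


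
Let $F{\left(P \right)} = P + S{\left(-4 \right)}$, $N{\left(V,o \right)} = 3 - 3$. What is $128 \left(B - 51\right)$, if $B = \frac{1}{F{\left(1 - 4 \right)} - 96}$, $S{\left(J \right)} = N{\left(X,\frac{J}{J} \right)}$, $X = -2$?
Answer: $- \frac{646400}{99} \approx -6529.3$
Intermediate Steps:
$N{\left(V,o \right)} = 0$
$S{\left(J \right)} = 0$
$F{\left(P \right)} = P$ ($F{\left(P \right)} = P + 0 = P$)
$B = - \frac{1}{99}$ ($B = \frac{1}{\left(1 - 4\right) - 96} = \frac{1}{-3 - 96} = \frac{1}{-99} = - \frac{1}{99} \approx -0.010101$)
$128 \left(B - 51\right) = 128 \left(- \frac{1}{99} - 51\right) = 128 \left(- \frac{5050}{99}\right) = - \frac{646400}{99}$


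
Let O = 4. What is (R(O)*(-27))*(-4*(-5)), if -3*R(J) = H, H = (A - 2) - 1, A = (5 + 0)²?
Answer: 3960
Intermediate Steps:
A = 25 (A = 5² = 25)
H = 22 (H = (25 - 2) - 1 = 23 - 1 = 22)
R(J) = -22/3 (R(J) = -⅓*22 = -22/3)
(R(O)*(-27))*(-4*(-5)) = (-22/3*(-27))*(-4*(-5)) = 198*20 = 3960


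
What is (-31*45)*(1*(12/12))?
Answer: -1395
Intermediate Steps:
(-31*45)*(1*(12/12)) = -1395*12*(1/12) = -1395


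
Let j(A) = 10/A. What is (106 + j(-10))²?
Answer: 11025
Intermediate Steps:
(106 + j(-10))² = (106 + 10/(-10))² = (106 + 10*(-⅒))² = (106 - 1)² = 105² = 11025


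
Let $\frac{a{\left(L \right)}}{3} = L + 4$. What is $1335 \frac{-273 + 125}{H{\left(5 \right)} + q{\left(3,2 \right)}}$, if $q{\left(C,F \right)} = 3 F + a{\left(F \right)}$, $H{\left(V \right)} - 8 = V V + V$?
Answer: $- \frac{98790}{31} \approx -3186.8$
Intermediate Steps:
$a{\left(L \right)} = 12 + 3 L$ ($a{\left(L \right)} = 3 \left(L + 4\right) = 3 \left(4 + L\right) = 12 + 3 L$)
$H{\left(V \right)} = 8 + V + V^{2}$ ($H{\left(V \right)} = 8 + \left(V V + V\right) = 8 + \left(V^{2} + V\right) = 8 + \left(V + V^{2}\right) = 8 + V + V^{2}$)
$q{\left(C,F \right)} = 12 + 6 F$ ($q{\left(C,F \right)} = 3 F + \left(12 + 3 F\right) = 12 + 6 F$)
$1335 \frac{-273 + 125}{H{\left(5 \right)} + q{\left(3,2 \right)}} = 1335 \frac{-273 + 125}{\left(8 + 5 + 5^{2}\right) + \left(12 + 6 \cdot 2\right)} = 1335 \left(- \frac{148}{\left(8 + 5 + 25\right) + \left(12 + 12\right)}\right) = 1335 \left(- \frac{148}{38 + 24}\right) = 1335 \left(- \frac{148}{62}\right) = 1335 \left(\left(-148\right) \frac{1}{62}\right) = 1335 \left(- \frac{74}{31}\right) = - \frac{98790}{31}$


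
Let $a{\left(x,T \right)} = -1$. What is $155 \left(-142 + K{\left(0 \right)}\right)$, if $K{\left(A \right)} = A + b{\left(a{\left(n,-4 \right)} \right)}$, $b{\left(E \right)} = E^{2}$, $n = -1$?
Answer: $-21855$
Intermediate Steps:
$K{\left(A \right)} = 1 + A$ ($K{\left(A \right)} = A + \left(-1\right)^{2} = A + 1 = 1 + A$)
$155 \left(-142 + K{\left(0 \right)}\right) = 155 \left(-142 + \left(1 + 0\right)\right) = 155 \left(-142 + 1\right) = 155 \left(-141\right) = -21855$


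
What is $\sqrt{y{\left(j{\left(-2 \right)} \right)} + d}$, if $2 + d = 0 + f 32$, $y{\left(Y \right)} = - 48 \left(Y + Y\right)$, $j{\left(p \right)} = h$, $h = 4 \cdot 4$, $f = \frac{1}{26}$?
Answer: $\frac{i \sqrt{259714}}{13} \approx 39.202 i$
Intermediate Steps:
$f = \frac{1}{26} \approx 0.038462$
$h = 16$
$j{\left(p \right)} = 16$
$y{\left(Y \right)} = - 96 Y$ ($y{\left(Y \right)} = - 48 \cdot 2 Y = - 96 Y$)
$d = - \frac{10}{13}$ ($d = -2 + \left(0 + \frac{1}{26} \cdot 32\right) = -2 + \left(0 + \frac{16}{13}\right) = -2 + \frac{16}{13} = - \frac{10}{13} \approx -0.76923$)
$\sqrt{y{\left(j{\left(-2 \right)} \right)} + d} = \sqrt{\left(-96\right) 16 - \frac{10}{13}} = \sqrt{-1536 - \frac{10}{13}} = \sqrt{- \frac{19978}{13}} = \frac{i \sqrt{259714}}{13}$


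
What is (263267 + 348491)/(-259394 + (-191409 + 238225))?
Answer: -305879/106289 ≈ -2.8778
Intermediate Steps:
(263267 + 348491)/(-259394 + (-191409 + 238225)) = 611758/(-259394 + 46816) = 611758/(-212578) = 611758*(-1/212578) = -305879/106289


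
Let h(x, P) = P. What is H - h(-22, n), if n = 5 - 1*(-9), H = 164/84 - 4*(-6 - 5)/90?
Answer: -3641/315 ≈ -11.559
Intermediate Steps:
H = 769/315 (H = 164*(1/84) - 4*(-11)*(1/90) = 41/21 + 44*(1/90) = 41/21 + 22/45 = 769/315 ≈ 2.4413)
n = 14 (n = 5 + 9 = 14)
H - h(-22, n) = 769/315 - 1*14 = 769/315 - 14 = -3641/315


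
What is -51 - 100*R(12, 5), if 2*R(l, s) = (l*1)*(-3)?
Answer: 1749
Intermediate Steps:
R(l, s) = -3*l/2 (R(l, s) = ((l*1)*(-3))/2 = (l*(-3))/2 = (-3*l)/2 = -3*l/2)
-51 - 100*R(12, 5) = -51 - (-150)*12 = -51 - 100*(-18) = -51 + 1800 = 1749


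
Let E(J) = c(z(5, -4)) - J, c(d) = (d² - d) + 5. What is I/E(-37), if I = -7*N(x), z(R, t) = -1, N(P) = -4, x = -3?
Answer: 7/11 ≈ 0.63636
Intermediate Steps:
c(d) = 5 + d² - d
I = 28 (I = -7*(-4) = 28)
E(J) = 7 - J (E(J) = (5 + (-1)² - 1*(-1)) - J = (5 + 1 + 1) - J = 7 - J)
I/E(-37) = 28/(7 - 1*(-37)) = 28/(7 + 37) = 28/44 = 28*(1/44) = 7/11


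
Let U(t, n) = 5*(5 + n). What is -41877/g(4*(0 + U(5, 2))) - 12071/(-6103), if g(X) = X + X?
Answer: -252195451/1708840 ≈ -147.58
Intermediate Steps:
U(t, n) = 25 + 5*n
g(X) = 2*X
-41877/g(4*(0 + U(5, 2))) - 12071/(-6103) = -41877*1/(8*(0 + (25 + 5*2))) - 12071/(-6103) = -41877*1/(8*(0 + (25 + 10))) - 12071*(-1/6103) = -41877*1/(8*(0 + 35)) + 12071/6103 = -41877/(2*(4*35)) + 12071/6103 = -41877/(2*140) + 12071/6103 = -41877/280 + 12071/6103 = -252195451/1708840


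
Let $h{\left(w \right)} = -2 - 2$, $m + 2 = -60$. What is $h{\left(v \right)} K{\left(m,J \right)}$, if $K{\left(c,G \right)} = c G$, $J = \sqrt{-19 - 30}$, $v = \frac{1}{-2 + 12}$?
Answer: $1736 i \approx 1736.0 i$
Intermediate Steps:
$m = -62$ ($m = -2 - 60 = -62$)
$v = \frac{1}{10} \approx 0.1$
$h{\left(w \right)} = -4$
$J = 7 i$ ($J = \sqrt{-49} = 7 i \approx 7.0 i$)
$K{\left(c,G \right)} = G c$
$h{\left(v \right)} K{\left(m,J \right)} = - 4 \cdot 7 i \left(-62\right) = - 4 \left(- 434 i\right) = 1736 i$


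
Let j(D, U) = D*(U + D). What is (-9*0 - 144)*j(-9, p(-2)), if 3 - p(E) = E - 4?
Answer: 0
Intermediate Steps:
p(E) = 7 - E (p(E) = 3 - (E - 4) = 3 - (-4 + E) = 3 + (4 - E) = 7 - E)
j(D, U) = D*(D + U)
(-9*0 - 144)*j(-9, p(-2)) = (-9*0 - 144)*(-9*(-9 + (7 - 1*(-2)))) = (0 - 144)*(-9*(-9 + (7 + 2))) = -(-1296)*(-9 + 9) = -(-1296)*0 = -144*0 = 0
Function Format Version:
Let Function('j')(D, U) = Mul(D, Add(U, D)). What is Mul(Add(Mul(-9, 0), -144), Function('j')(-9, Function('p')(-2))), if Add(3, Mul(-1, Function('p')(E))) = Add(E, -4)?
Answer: 0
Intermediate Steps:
Function('p')(E) = Add(7, Mul(-1, E)) (Function('p')(E) = Add(3, Mul(-1, Add(E, -4))) = Add(3, Mul(-1, Add(-4, E))) = Add(3, Add(4, Mul(-1, E))) = Add(7, Mul(-1, E)))
Function('j')(D, U) = Mul(D, Add(D, U))
Mul(Add(Mul(-9, 0), -144), Function('j')(-9, Function('p')(-2))) = Mul(Add(Mul(-9, 0), -144), Mul(-9, Add(-9, Add(7, Mul(-1, -2))))) = Mul(Add(0, -144), Mul(-9, Add(-9, Add(7, 2)))) = Mul(-144, Mul(-9, Add(-9, 9))) = Mul(-144, Mul(-9, 0)) = Mul(-144, 0) = 0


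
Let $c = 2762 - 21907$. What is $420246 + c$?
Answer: $401101$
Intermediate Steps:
$c = -19145$ ($c = 2762 - 21907 = -19145$)
$420246 + c = 420246 - 19145 = 401101$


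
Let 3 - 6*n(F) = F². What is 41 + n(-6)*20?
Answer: -69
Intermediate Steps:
n(F) = ½ - F²/6
41 + n(-6)*20 = 41 + (½ - ⅙*(-6)²)*20 = 41 + (½ - ⅙*36)*20 = 41 + (½ - 6)*20 = 41 - 11/2*20 = 41 - 110 = -69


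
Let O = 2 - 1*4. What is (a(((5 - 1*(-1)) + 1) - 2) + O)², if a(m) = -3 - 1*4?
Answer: 81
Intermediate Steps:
a(m) = -7 (a(m) = -3 - 4 = -7)
O = -2 (O = 2 - 4 = -2)
(a(((5 - 1*(-1)) + 1) - 2) + O)² = (-7 - 2)² = (-9)² = 81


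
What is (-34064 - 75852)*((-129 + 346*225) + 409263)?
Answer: -53527333344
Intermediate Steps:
(-34064 - 75852)*((-129 + 346*225) + 409263) = -109916*((-129 + 77850) + 409263) = -109916*(77721 + 409263) = -109916*486984 = -53527333344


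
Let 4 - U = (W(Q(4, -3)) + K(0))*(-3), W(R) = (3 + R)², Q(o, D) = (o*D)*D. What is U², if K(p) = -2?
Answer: 20802721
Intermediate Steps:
Q(o, D) = o*D² (Q(o, D) = (D*o)*D = o*D²)
U = 4561 (U = 4 - ((3 + 4*(-3)²)² - 2)*(-3) = 4 - ((3 + 4*9)² - 2)*(-3) = 4 - ((3 + 36)² - 2)*(-3) = 4 - (39² - 2)*(-3) = 4 - (1521 - 2)*(-3) = 4 - 1519*(-3) = 4 - 1*(-4557) = 4 + 4557 = 4561)
U² = 4561² = 20802721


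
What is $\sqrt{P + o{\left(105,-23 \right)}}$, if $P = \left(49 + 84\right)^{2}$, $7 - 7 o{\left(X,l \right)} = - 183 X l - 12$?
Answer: $\frac{i \sqrt{2226721}}{7} \approx 213.17 i$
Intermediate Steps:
$o{\left(X,l \right)} = \frac{19}{7} + \frac{183 X l}{7}$ ($o{\left(X,l \right)} = 1 - \frac{- 183 X l - 12}{7} = 1 - \frac{-12 - 183 X l}{7} = 1 + \left(\frac{12}{7} + \frac{183 X l}{7}\right) = \frac{19}{7} + \frac{183 X l}{7}$)
$P = 17689$ ($P = 133^{2} = 17689$)
$\sqrt{P + o{\left(105,-23 \right)}} = \sqrt{17689 + \left(\frac{19}{7} + \frac{183}{7} \cdot 105 \left(-23\right)\right)} = \sqrt{17689 + \left(\frac{19}{7} - 63135\right)} = \sqrt{17689 - \frac{441926}{7}} = \sqrt{- \frac{318103}{7}} = \frac{i \sqrt{2226721}}{7}$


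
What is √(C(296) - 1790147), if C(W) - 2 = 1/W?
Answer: I*√39211336006/148 ≈ 1338.0*I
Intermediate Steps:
C(W) = 2 + 1/W
√(C(296) - 1790147) = √((2 + 1/296) - 1790147) = √(593/296 - 1790147) = √(-529882919/296) = I*√39211336006/148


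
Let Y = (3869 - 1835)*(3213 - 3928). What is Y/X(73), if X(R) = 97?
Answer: -1454310/97 ≈ -14993.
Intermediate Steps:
Y = -1454310 (Y = 2034*(-715) = -1454310)
Y/X(73) = -1454310/97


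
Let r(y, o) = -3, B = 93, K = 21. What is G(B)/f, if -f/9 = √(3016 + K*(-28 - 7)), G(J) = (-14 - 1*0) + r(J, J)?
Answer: 17*√2281/20529 ≈ 0.039550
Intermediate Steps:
G(J) = -17 (G(J) = (-14 - 1*0) - 3 = (-14 + 0) - 3 = -14 - 3 = -17)
f = -9*√2281 (f = -9*√(3016 + 21*(-28 - 7)) = -9*√(3016 + 21*(-35)) = -9*√(3016 - 735) = -9*√2281 ≈ -429.84)
G(B)/f = -17*(-√2281/20529) = -(-17)*√2281/20529 = 17*√2281/20529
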